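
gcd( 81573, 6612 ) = 3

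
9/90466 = 9/90466 = 0.00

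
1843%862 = 119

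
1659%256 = 123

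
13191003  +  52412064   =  65603067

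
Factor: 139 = 139^1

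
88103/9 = 88103/9 = 9789.22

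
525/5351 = 525/5351 = 0.10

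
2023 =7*289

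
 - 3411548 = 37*( -92204) 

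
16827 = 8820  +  8007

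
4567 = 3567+1000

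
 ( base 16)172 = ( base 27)DJ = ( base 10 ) 370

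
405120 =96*4220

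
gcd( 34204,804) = 4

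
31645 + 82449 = 114094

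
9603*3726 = 35780778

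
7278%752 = 510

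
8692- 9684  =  -992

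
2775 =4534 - 1759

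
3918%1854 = 210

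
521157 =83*6279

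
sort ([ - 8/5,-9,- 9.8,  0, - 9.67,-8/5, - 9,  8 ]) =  [-9.8, - 9.67, - 9, - 9, - 8/5, - 8/5,  0, 8]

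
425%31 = 22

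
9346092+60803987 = 70150079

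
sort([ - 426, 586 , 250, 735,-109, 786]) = [-426,-109, 250, 586, 735, 786]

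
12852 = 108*119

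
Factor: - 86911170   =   - 2^1*3^1*5^1*43^1* 89^1 * 757^1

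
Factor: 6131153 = 7^1 * 541^1*1619^1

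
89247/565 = 89247/565 = 157.96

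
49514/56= 884 + 5/28= 884.18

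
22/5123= 22/5123= 0.00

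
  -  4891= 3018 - 7909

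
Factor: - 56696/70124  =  - 2^1*19^1*47^(-1) =-  38/47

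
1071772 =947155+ 124617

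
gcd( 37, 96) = 1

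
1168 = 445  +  723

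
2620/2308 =1+78/577 = 1.14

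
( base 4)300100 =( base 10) 3088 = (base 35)2I8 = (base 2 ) 110000010000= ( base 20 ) 7E8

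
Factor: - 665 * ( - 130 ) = 2^1*5^2*7^1*13^1*19^1 = 86450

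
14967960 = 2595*5768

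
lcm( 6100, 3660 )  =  18300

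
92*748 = 68816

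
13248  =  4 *3312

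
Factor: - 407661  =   - 3^1 * 135887^1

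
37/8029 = 1/217 = 0.00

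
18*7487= 134766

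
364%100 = 64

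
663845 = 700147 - 36302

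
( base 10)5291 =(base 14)1cdd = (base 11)3a80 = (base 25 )8bg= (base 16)14AB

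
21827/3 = 7275 + 2/3 = 7275.67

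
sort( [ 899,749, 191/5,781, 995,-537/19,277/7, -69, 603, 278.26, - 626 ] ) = [ - 626, - 69, - 537/19, 191/5, 277/7, 278.26,603, 749, 781, 899,  995]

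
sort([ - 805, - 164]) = [-805,-164]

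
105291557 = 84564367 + 20727190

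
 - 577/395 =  - 577/395 = - 1.46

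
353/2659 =353/2659 = 0.13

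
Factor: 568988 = 2^2*7^2 * 2903^1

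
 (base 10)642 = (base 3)212210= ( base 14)33C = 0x282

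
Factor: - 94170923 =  - 7^1* 11^1*79^1*113^1*137^1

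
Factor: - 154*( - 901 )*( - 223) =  - 30942142  =  -  2^1 * 7^1 * 11^1 *17^1 * 53^1*  223^1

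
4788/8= 1197/2 = 598.50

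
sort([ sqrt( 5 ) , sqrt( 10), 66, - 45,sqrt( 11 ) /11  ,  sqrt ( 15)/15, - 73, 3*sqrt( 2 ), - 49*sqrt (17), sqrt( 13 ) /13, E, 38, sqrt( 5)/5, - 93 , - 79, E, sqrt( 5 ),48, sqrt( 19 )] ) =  [ - 49*sqrt( 17), - 93, - 79, - 73 ,-45, sqrt(15 )/15,sqrt( 13)/13, sqrt( 11)/11, sqrt(5)/5,sqrt(5), sqrt(5), E,E, sqrt ( 10 ), 3*sqrt( 2),sqrt ( 19 ) , 38, 48,66]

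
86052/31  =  2775 + 27/31 = 2775.87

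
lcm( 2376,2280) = 225720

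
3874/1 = 3874 = 3874.00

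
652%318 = 16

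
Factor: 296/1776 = 2^( - 1)*3^ ( - 1) = 1/6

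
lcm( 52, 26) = 52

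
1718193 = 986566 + 731627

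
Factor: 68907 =3^1*103^1*223^1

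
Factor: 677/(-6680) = -2^( - 3 ) * 5^(- 1) * 167^(-1 ) * 677^1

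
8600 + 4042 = 12642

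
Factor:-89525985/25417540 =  - 2^( - 2 )*3^1*31^1*41^( - 1)*139^( - 1)*223^ ( - 1) * 192529^1  =  - 17905197/5083508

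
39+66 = 105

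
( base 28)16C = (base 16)3c4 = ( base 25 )1DE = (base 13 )592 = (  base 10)964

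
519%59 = 47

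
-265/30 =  - 53/6  =  - 8.83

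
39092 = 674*58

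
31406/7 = 4486 + 4/7 = 4486.57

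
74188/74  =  37094/37= 1002.54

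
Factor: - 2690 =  - 2^1 * 5^1 * 269^1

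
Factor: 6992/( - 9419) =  - 2^4*19^1*23^1*9419^( - 1) 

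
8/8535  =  8/8535 = 0.00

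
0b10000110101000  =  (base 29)A73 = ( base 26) CJA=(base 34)7fe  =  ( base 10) 8616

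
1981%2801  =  1981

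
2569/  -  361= - 8  +  319/361 = - 7.12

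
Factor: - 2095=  - 5^1 *419^1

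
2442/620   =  1221/310 = 3.94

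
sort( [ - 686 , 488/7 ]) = [ - 686,  488/7] 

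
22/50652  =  11/25326 = 0.00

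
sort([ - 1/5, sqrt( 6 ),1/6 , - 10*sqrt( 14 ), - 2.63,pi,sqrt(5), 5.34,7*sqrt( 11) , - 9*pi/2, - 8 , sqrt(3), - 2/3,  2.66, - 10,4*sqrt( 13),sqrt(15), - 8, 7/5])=[ - 10*sqrt(14), - 9*pi/2, - 10,-8,- 8,-2.63, - 2/3, - 1/5,1/6, 7/5,sqrt( 3 ), sqrt(5),sqrt( 6),2.66,  pi,sqrt( 15),5.34,4*sqrt(13 ),7*sqrt( 11)] 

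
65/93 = 65/93 = 0.70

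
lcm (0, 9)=0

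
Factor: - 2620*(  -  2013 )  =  5274060 =2^2*3^1*5^1*11^1*61^1*131^1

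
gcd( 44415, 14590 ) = 5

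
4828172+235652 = 5063824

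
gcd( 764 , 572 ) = 4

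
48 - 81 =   -  33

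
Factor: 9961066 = 2^1 *37^1*134609^1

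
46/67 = 46/67 = 0.69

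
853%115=48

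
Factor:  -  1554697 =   -  1554697^1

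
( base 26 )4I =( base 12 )A2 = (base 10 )122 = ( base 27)4E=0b1111010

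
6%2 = 0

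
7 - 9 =-2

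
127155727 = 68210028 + 58945699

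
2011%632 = 115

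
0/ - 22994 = 0/1 = - 0.00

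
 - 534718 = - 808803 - -274085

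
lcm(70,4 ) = 140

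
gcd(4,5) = 1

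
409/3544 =409/3544 = 0.12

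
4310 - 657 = 3653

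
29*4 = 116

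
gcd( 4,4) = 4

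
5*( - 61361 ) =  - 306805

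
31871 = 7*4553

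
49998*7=349986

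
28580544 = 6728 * 4248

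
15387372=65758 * 234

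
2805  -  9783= - 6978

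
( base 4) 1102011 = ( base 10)5253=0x1485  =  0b1010010000101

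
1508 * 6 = 9048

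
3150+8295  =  11445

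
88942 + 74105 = 163047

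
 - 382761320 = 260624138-643385458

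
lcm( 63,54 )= 378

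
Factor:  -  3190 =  - 2^1*5^1 * 11^1*29^1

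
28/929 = 28/929 = 0.03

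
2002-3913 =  - 1911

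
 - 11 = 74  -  85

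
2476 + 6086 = 8562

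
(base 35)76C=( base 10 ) 8797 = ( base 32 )8IT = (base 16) 225d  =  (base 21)JJJ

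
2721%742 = 495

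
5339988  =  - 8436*(- 633)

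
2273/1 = 2273 = 2273.00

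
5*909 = 4545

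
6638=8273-1635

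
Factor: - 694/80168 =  - 347/40084=-2^( - 2 ) * 11^(- 1 )*347^1 * 911^(-1)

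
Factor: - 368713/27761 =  - 943/71 = -  23^1 * 41^1*71^ ( - 1)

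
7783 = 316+7467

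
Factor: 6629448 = 2^3*3^1*7^1*39461^1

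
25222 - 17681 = 7541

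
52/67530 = 26/33765 = 0.00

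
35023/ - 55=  - 35023/55  =  - 636.78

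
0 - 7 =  - 7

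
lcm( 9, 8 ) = 72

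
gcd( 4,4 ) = 4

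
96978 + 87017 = 183995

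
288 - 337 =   -  49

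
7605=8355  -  750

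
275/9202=275/9202 = 0.03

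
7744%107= 40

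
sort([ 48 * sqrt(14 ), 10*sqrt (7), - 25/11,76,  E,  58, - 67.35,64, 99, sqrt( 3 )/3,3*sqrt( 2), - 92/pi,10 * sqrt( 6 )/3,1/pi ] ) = [ - 67.35, - 92/pi,- 25/11,1/pi,sqrt(3 )/3,E,3*sqrt( 2),10* sqrt( 6 )/3, 10*sqrt( 7 ), 58,  64,  76,99,  48*sqrt( 14 )]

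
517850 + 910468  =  1428318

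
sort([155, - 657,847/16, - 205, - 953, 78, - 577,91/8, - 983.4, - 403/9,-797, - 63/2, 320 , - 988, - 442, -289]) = [ - 988, - 983.4, - 953,-797, - 657, - 577, - 442, - 289, -205, - 403/9, - 63/2, 91/8,847/16,78,  155,320]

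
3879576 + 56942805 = 60822381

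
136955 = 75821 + 61134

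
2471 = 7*353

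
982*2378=2335196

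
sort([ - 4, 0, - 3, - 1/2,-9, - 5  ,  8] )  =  [ - 9, - 5, - 4, - 3, - 1/2,  0,  8]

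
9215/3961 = 9215/3961=2.33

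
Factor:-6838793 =-13^1 * 79^1 * 6659^1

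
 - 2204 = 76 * (-29) 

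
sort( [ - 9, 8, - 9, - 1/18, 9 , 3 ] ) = [ - 9, - 9, - 1/18,3,8,9]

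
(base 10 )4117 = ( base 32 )40L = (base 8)10025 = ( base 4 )1000111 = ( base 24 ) 73D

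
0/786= 0 = 0.00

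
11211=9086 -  - 2125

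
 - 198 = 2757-2955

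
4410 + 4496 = 8906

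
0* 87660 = 0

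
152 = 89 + 63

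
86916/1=86916 = 86916.00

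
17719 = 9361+8358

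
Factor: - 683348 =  - 2^2 * 170837^1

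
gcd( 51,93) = 3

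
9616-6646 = 2970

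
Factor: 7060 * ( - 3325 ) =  - 2^2*5^3*7^1*19^1 * 353^1 = - 23474500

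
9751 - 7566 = 2185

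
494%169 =156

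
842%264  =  50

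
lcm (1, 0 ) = 0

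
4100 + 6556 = 10656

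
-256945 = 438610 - 695555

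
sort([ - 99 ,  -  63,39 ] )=[- 99, - 63,39 ] 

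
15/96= 5/32  =  0.16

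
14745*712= 10498440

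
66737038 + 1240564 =67977602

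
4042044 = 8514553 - 4472509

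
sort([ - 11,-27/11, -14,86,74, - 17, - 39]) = [-39, - 17, - 14, -11, - 27/11, 74, 86 ] 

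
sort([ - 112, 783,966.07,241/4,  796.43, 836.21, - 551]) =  [ -551,- 112, 241/4, 783, 796.43 , 836.21, 966.07 ] 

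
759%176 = 55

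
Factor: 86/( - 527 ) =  - 2^1*17^ ( - 1)*31^ ( - 1 )*43^1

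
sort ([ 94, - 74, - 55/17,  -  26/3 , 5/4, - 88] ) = [ - 88, - 74, - 26/3 , - 55/17,5/4,94] 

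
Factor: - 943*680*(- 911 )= 584169640 =2^3*5^1 *17^1*23^1*41^1*911^1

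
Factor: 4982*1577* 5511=43297799754 = 2^1*3^1*11^1 * 19^1*47^1 * 53^1*83^1*167^1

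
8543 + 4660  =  13203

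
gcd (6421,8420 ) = 1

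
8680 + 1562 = 10242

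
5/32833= 5/32833=0.00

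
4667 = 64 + 4603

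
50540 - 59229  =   - 8689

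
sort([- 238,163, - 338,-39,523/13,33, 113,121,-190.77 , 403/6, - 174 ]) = [ - 338,  -  238,- 190.77, - 174,-39, 33,523/13,403/6,  113, 121, 163]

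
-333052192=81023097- 414075289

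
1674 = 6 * 279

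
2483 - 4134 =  - 1651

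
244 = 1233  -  989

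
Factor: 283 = 283^1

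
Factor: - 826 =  - 2^1*7^1*59^1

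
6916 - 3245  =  3671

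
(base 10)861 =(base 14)457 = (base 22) 1H3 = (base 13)513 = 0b1101011101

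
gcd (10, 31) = 1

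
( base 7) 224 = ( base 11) A6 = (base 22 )56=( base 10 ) 116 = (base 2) 1110100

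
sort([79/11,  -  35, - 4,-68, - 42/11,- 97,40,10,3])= [ - 97, - 68,-35, - 4, - 42/11, 3,79/11 , 10,40 ]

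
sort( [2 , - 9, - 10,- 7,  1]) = [ - 10, - 9, - 7, 1,2 ]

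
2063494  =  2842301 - 778807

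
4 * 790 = 3160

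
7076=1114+5962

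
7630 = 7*1090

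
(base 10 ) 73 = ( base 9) 81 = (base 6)201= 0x49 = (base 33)27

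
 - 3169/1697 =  - 3169/1697 = -1.87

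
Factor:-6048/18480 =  - 2^1*3^2*5^( - 1)*11^ (-1)= -18/55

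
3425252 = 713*4804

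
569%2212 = 569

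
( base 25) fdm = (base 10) 9722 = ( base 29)bg7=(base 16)25FA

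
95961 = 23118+72843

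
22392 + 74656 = 97048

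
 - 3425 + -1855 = -5280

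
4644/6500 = 1161/1625 = 0.71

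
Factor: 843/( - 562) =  - 2^( - 1 ) * 3^1 = -3/2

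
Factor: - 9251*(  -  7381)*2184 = 2^3*3^1 * 7^1*11^3*13^1*29^2*61^1 = 149127082104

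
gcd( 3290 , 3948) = 658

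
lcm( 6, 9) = 18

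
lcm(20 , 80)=80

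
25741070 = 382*67385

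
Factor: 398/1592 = 2^( - 2 )  =  1/4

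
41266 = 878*47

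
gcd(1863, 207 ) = 207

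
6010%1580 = 1270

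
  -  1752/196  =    -  438/49 = -8.94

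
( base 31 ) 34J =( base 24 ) 562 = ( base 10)3026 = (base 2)101111010010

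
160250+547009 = 707259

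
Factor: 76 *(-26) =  -1976 = -  2^3* 13^1*19^1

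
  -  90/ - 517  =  90/517  =  0.17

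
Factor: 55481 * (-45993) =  - 2551737633 = - 3^1 * 109^1 * 509^1 * 15331^1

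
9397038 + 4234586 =13631624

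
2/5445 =2/5445 = 0.00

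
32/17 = 1 + 15/17 = 1.88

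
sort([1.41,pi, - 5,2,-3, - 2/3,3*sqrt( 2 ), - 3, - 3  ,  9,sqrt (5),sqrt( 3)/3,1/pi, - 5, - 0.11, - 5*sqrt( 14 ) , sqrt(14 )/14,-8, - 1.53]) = [ - 5*sqrt( 14 ), - 8,-5, - 5,  -  3, - 3, - 3, - 1.53, - 2/3, - 0.11, sqrt( 14) /14, 1/pi,sqrt(  3 ) /3 , 1.41,2,sqrt(5),pi,  3*sqrt( 2 ), 9 ] 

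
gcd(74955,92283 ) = 57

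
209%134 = 75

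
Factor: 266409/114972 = 621/268= 2^( - 2 )*3^3 * 23^1*67^(-1)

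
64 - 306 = - 242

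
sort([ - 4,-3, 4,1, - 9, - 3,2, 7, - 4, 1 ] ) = [ - 9, - 4,-4,-3, - 3,1, 1, 2,4,7 ] 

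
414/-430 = -207/215 = -0.96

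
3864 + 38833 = 42697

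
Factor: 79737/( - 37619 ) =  - 3^1 *7^1*3797^1*37619^(- 1 ) 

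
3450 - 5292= - 1842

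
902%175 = 27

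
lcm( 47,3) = 141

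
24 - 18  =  6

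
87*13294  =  1156578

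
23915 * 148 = 3539420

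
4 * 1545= 6180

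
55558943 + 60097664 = 115656607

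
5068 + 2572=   7640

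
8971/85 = 8971/85 = 105.54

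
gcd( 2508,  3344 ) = 836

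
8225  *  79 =649775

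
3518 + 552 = 4070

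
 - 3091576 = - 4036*766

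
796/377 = 2 + 42/377= 2.11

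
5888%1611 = 1055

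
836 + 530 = 1366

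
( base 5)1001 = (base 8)176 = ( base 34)3o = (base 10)126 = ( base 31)42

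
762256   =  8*95282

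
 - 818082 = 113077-931159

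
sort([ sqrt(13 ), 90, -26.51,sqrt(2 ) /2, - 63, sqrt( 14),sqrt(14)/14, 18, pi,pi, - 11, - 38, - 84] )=[ - 84, - 63, - 38, - 26.51, - 11,  sqrt( 14) /14,sqrt (2 ) /2,pi,pi , sqrt(13),  sqrt( 14),18,90]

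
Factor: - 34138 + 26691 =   -  7447=- 11^1*677^1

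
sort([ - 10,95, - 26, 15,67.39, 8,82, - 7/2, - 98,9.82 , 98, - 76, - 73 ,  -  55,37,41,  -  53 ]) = [ - 98, - 76, - 73, - 55,-53, - 26,-10, - 7/2, 8, 9.82,15, 37,  41,  67.39, 82, 95, 98 ]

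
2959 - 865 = 2094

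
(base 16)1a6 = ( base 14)222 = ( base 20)112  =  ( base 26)G6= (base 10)422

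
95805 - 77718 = 18087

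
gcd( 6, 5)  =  1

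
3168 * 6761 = 21418848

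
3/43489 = 3/43489 = 0.00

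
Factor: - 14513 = -23^1*631^1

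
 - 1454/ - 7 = 1454/7= 207.71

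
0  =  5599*0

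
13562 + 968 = 14530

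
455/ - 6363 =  - 1+844/909 = - 0.07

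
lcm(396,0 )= 0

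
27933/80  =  27933/80 = 349.16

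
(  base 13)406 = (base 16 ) 2AA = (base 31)M0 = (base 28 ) OA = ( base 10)682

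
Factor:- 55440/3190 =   -  504/29 = -  2^3*3^2 * 7^1 * 29^( - 1 ) 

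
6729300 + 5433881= 12163181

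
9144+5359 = 14503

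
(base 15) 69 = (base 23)47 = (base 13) 78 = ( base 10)99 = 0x63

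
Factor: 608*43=2^5 * 19^1*43^1 = 26144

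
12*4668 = 56016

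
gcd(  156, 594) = 6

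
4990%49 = 41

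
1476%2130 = 1476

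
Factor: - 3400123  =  -3400123^1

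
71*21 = 1491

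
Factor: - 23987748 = -2^2*3^1*17^1*59^1*1993^1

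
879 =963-84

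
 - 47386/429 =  - 111 + 233/429=- 110.46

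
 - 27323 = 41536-68859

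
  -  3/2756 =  - 3/2756=   -0.00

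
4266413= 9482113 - 5215700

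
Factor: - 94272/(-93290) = 96/95 = 2^5*3^1*5^(-1 )*19^ ( - 1 )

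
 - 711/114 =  - 7 + 29/38 = - 6.24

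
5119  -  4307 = 812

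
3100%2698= 402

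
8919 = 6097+2822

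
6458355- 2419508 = 4038847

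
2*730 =1460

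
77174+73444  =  150618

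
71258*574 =40902092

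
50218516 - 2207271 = 48011245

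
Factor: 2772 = 2^2*3^2*7^1 *11^1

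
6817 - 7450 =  -633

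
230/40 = 5 +3/4  =  5.75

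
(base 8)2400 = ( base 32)180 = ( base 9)1672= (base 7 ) 3506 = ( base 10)1280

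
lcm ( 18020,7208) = 36040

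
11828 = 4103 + 7725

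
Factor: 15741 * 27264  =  2^7*3^4*11^1 * 53^1 * 71^1= 429162624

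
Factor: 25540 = 2^2*5^1*1277^1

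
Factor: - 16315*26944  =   - 2^6*5^1*13^1*251^1*421^1  =  - 439591360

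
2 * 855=1710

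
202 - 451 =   -  249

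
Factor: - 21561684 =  - 2^2*3^1*587^1*3061^1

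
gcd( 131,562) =1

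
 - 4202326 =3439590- 7641916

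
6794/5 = 6794/5 = 1358.80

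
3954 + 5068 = 9022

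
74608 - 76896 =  - 2288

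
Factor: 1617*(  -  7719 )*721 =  - 3^2*7^3*11^1*31^1*83^1*103^1 =-8999250183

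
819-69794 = - 68975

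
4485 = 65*69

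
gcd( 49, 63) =7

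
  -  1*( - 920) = 920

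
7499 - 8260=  - 761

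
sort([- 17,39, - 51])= [ - 51,-17,39 ] 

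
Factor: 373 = 373^1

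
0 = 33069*0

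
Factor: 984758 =2^1*127^1*3877^1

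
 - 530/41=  - 530/41 = - 12.93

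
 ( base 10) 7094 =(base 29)8ci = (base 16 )1bb6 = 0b1101110110110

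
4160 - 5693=  -  1533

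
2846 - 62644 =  - 59798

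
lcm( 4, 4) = 4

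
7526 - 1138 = 6388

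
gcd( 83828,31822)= 2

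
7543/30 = 7543/30 = 251.43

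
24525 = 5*4905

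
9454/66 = 143 + 8/33 = 143.24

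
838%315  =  208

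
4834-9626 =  - 4792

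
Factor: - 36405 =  - 3^2*5^1*809^1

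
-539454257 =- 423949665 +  - 115504592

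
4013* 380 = 1524940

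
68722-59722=9000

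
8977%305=132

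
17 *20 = 340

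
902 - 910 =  -8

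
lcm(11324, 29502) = 1121076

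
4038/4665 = 1346/1555=0.87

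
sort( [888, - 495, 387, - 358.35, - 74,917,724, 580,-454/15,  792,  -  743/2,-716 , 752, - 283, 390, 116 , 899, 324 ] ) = [ - 716, - 495, - 743/2 ,-358.35, - 283,-74, - 454/15,  116,324 , 387,390,  580, 724, 752, 792  ,  888,899, 917] 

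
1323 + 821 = 2144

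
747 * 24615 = 18387405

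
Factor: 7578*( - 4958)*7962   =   - 2^3 * 3^3*37^1* 67^1*421^1*1327^1  =  - 299146066488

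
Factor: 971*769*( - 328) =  - 244917272 =- 2^3*41^1*769^1*971^1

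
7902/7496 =3951/3748 = 1.05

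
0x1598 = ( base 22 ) B96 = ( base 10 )5528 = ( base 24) 9e8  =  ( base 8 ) 12630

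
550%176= 22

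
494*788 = 389272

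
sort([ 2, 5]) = [2, 5]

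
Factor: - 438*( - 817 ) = 2^1  *3^1*19^1*43^1*73^1 = 357846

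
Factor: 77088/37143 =25696/12381 = 2^5 *3^ (-1 )*11^1 * 73^1*4127^ ( - 1 ) 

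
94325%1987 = 936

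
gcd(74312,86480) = 8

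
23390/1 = 23390=23390.00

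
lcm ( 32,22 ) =352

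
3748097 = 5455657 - 1707560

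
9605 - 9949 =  - 344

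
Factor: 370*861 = 318570= 2^1*3^1*5^1*7^1*37^1*41^1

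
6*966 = 5796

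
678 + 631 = 1309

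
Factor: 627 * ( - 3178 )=-1992606 = - 2^1 * 3^1  *7^1 * 11^1*19^1 * 227^1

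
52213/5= 52213/5 =10442.60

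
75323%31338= 12647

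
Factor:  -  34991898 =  - 2^1*3^1*5831983^1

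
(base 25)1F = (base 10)40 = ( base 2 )101000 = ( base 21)1J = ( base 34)16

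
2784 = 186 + 2598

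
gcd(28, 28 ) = 28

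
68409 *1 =68409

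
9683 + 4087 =13770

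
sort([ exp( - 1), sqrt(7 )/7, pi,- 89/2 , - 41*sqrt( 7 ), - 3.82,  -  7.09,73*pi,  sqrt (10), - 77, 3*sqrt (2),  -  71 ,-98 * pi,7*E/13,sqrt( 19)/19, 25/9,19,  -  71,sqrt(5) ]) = [ - 98*pi, - 41 * sqrt( 7), - 77, - 71,  -  71,-89/2 , - 7.09, -3.82,sqrt (19)/19,  exp( - 1 ), sqrt ( 7)/7,7 * E/13, sqrt( 5 ), 25/9, pi,  sqrt( 10 ),  3*sqrt( 2 ), 19,73*pi] 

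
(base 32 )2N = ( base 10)87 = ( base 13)69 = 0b1010111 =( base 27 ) 36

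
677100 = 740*915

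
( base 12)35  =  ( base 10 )41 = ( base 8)51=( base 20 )21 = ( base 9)45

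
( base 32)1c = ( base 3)1122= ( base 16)2C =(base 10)44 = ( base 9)48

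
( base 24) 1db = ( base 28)143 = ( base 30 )tt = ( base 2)1110000011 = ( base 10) 899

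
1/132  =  1/132 = 0.01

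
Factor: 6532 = 2^2*23^1*71^1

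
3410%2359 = 1051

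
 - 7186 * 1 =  - 7186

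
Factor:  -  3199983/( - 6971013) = 1066661/2323671 = 3^ ( - 1)*7^ ( - 1)  *59^1*101^1*179^1*110651^ ( - 1)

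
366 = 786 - 420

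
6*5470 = 32820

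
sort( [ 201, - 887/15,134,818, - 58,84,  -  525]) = [ - 525, - 887/15, - 58, 84,134, 201,818 ]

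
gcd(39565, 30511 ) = 1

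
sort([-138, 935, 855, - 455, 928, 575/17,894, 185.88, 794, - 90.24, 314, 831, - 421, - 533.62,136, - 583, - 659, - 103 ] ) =[ - 659, - 583,-533.62,-455, - 421, - 138, - 103 , - 90.24, 575/17 , 136,185.88,314, 794,  831, 855,  894,928, 935 ] 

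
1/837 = 1/837 = 0.00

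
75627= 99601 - 23974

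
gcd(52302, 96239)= 1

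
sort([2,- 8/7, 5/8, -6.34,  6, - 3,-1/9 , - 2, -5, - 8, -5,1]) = [ - 8, - 6.34,-5, - 5, - 3,-2, - 8/7, - 1/9,  5/8,  1, 2,6 ] 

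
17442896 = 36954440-19511544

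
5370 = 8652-3282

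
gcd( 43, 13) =1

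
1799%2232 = 1799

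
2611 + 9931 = 12542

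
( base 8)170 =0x78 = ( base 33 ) 3L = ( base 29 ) 44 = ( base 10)120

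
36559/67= 36559/67= 545.66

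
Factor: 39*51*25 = 3^2*5^2*13^1*17^1 = 49725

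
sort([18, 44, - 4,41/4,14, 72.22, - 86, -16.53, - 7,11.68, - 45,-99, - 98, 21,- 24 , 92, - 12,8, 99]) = [  -  99,-98, - 86, - 45,-24, - 16.53,-12, - 7, - 4, 8,41/4,11.68,  14, 18, 21,  44, 72.22 , 92, 99 ] 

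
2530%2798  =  2530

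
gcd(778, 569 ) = 1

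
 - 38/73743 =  - 1 + 73705/73743= -0.00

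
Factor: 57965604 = 2^2*3^1*1873^1 * 2579^1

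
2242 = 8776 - 6534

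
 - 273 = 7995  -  8268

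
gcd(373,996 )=1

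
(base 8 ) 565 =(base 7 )1042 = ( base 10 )373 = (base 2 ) 101110101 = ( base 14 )1c9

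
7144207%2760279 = 1623649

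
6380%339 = 278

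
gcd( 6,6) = 6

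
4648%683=550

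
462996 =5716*81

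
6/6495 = 2/2165= 0.00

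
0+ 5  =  5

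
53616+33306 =86922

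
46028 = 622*74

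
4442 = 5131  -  689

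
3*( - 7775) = - 23325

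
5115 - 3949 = 1166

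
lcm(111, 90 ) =3330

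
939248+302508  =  1241756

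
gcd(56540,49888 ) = 4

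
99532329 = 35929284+63603045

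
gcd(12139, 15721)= 199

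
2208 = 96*23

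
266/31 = 266/31 = 8.58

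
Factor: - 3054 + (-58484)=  - 61538 = -2^1*29^1 * 1061^1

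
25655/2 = 12827 + 1/2 = 12827.50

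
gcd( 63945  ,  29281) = 7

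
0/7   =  0  =  0.00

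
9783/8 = 9783/8 = 1222.88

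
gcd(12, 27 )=3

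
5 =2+3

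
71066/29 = 71066/29  =  2450.55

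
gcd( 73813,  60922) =1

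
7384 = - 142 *( - 52 )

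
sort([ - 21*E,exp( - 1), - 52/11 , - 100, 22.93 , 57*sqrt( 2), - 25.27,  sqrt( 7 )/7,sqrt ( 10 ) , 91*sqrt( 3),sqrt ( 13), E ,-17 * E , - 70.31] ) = [  -  100 , - 70.31, - 21 * E , - 17 * E, - 25.27, - 52/11 , exp ( - 1),  sqrt( 7) /7,E , sqrt( 10 ),  sqrt (13),22.93,57 *sqrt( 2), 91 * sqrt (3)]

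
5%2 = 1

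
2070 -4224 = -2154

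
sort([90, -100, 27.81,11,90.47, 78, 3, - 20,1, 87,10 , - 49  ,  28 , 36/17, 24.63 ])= [ - 100, - 49,-20,1,  36/17, 3, 10, 11, 24.63, 27.81, 28,78, 87, 90, 90.47 ] 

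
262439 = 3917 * 67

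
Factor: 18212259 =3^1 * 13^1 * 73^1 * 6397^1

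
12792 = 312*41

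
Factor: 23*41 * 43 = 23^1*41^1 * 43^1 = 40549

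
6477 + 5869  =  12346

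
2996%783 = 647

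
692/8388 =173/2097 = 0.08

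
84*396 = 33264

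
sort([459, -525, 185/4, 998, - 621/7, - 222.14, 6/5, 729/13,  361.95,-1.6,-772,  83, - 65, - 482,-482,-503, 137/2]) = [-772, -525,  -  503,-482, - 482 ,- 222.14,  -  621/7, - 65,-1.6,6/5,185/4,729/13, 137/2,83,361.95  ,  459, 998]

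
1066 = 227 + 839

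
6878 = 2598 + 4280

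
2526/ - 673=-4  +  166/673 = - 3.75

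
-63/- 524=63/524 = 0.12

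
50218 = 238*211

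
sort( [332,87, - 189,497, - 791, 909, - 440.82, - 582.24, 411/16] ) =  [ - 791,-582.24,  -  440.82,-189,411/16 , 87, 332, 497, 909]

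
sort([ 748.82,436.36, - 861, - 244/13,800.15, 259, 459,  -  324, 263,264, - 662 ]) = [ - 861, - 662,  -  324, - 244/13, 259,263,264,436.36,459,748.82,800.15]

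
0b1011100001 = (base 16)2e1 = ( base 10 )737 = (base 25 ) 14c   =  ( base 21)1E2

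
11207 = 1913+9294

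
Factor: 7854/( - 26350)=  -  3^1*5^( - 2) * 7^1*11^1 * 31^( - 1)=- 231/775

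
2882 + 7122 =10004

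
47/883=47/883 = 0.05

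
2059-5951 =-3892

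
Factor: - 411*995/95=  - 3^1 *19^( - 1)*137^1*199^1 =- 81789/19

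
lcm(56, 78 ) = 2184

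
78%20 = 18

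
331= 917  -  586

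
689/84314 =689/84314 = 0.01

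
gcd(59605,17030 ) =8515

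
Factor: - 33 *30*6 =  - 5940 = - 2^2*3^3*5^1*11^1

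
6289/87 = 72 + 25/87 =72.29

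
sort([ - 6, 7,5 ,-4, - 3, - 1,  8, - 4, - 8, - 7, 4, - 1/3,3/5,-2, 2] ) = [  -  8,-7, - 6, - 4, - 4, - 3, - 2, - 1, - 1/3 , 3/5,2, 4  ,  5 , 7  ,  8]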